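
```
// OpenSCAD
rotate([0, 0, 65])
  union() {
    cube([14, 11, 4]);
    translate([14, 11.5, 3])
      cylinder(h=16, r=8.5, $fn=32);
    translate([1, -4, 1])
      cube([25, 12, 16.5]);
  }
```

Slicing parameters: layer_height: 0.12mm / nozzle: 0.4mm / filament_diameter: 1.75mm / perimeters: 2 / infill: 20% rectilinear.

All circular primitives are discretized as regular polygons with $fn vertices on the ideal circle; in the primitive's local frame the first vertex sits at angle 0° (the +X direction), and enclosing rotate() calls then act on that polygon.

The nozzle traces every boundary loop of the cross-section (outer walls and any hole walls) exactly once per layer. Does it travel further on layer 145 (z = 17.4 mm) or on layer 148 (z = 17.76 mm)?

Layer 145 (z = 17.4): the cube is not intersected at this z (z outside [0, 4]); the r=8.5 cylinder at (14, 11.5) contributes a regular 32-gon of circumradius 8.5 (perimeter = 2·32·8.500·sin(180°/32) = 53.32 mm); the cube at (1, -4) (footprint 25×12) is included at this height (perimeter 74.00 mm); Taking the union: the regions partially overlap (shared area 55.18 mm²), so the edge portions inside another operand are dropped and the merged outline is re-measured after clipping — boundary = 92.44 mm; (whole slice rotated 65° about Z — lengths, areas and connectivity unchanged). So its perimeter = 92.44 mm. Layer 148 (z = 17.76): the cube is absent (z outside [0, 4]); the r=8.5 cylinder at (14, 11.5) gives a regular 32-gon of circumradius 8.5 (constant along its height) (perimeter = 2·32·8.500·sin(180°/32) = 53.32 mm); the cube at (1, -4) does not reach this height (z outside [1, 17.5]); Merging all regions: only the r=8.5 cylinder at (14, 11.5) is present, so the union is just that shape — boundary = 53.32 mm; (rotated 65° about Z; rotation is an isometry so areas/perimeters/island counts are preserved). So its perimeter = 53.32 mm. Layer 145 is larger (92.44 vs 53.32 mm).

layer 145 (z = 17.4 mm)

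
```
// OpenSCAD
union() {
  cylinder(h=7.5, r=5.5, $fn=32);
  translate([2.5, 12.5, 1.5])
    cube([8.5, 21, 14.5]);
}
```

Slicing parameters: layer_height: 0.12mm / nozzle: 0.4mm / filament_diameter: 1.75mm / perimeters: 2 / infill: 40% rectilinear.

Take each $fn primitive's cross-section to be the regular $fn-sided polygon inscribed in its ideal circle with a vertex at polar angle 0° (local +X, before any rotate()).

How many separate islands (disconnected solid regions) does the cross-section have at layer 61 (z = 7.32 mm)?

2

At z = 7.32 mm: the r=5.5 cylinder contributes a regular 32-gon of circumradius 5.5; the cube at (2.5, 12.5) (footprint 8.5×21) is included at this height; Merging all regions: the 2 present regions are separate (no shared area or edge), so areas and boundary lengths simply add and each stays a separate island — 2 connected regions. Overall, the cross-section has 2 separate islands. Island count = 2.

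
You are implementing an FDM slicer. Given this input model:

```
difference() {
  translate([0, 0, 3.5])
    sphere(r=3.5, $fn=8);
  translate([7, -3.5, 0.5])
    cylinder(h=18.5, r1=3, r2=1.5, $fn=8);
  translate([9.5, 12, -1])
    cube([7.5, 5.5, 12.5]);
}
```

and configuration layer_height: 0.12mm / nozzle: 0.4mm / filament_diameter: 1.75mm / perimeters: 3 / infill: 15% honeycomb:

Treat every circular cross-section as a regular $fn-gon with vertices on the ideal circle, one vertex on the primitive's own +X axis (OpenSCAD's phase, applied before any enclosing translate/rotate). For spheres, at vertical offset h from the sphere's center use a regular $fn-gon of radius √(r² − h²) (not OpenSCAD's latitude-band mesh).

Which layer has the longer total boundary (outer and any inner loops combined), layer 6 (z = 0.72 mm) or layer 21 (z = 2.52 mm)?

Layer 6 (z = 0.72): the sphere: section is a regular 8-gon, circumradius = √(r²−h²) = √(3.5²−2.78²) = 2.126 (perimeter = 2·8·2.126·sin(180°/8) = 13.02 mm); the cone at (7, -3.5): at t=0.012 of its height the radius interpolates to r₁+(r₂−r₁)t = 2.982, giving a regular 8-gon of that circumradius (perimeter = 2·8·2.982·sin(180°/8) = 18.26 mm); the cube at (9.5, 12) is present — its section is the full 7.5×5.5 rectangle (perimeter 26.00 mm); Taking the first minus the rest: starting from the r=3.5 sphere, the cone at (7, -3.5) misses the remaining region (no effect); the 7.5×5.5 cube at (9.5, 12) misses the remaining region (no effect) — boundary = 13.02 mm. So its perimeter = 13.02 mm. Layer 21 (z = 2.52): the r=3.5 sphere contributes a regular 8-gon of circumradius √(3.5²−0.98²) = 3.360 (perimeter = 2·8·3.360·sin(180°/8) = 20.57 mm); the cone at (7, -3.5): at t=0.109 of its height the radius interpolates to r₁+(r₂−r₁)t = 2.836, giving a regular 8-gon of that circumradius (perimeter = 2·8·2.836·sin(180°/8) = 17.37 mm); the cube at (9.5, 12) (footprint 7.5×5.5) is included at this height (perimeter 26.00 mm); After the difference (first − rest): starting from the r=3.5 sphere, the cone at (7, -3.5) misses the remaining region (no effect); the 7.5×5.5 cube at (9.5, 12) misses the remaining region (no effect) — boundary = 20.57 mm. So its perimeter = 20.57 mm. Layer 21 is larger (20.57 vs 13.02 mm).

layer 21 (z = 2.52 mm)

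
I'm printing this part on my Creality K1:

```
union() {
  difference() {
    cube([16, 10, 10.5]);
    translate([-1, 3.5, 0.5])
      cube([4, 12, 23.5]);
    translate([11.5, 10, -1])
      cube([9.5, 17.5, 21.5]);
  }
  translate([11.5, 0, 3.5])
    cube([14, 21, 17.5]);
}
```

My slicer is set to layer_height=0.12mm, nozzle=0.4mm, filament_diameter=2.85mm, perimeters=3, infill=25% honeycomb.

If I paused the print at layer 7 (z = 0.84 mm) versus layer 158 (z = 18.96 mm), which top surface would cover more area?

Layer 7 (z = 0.84): the 16×10 cube contributes its full rectangle (area 160.00 mm²); the cube at (-1, 3.5) is present — its section is the full 4×12 rectangle (area 48.00 mm²); the cube at (11.5, 10) (footprint 9.5×17.5) is included at this height (area 166.25 mm²); Subtracting the remaining from the first: starting from the 16×10 cube (160.00 mm²), the 4×12 cube at (-1, 3.5) partially overlaps it — only the 19.50 mm² overlap (of its 48.00 mm²) is removed, clipping the outline; the 9.5×17.5 cube at (11.5, 10) misses the remaining region (no effect) — area = 140.50 mm²; the cube at (11.5, 0) is absent (z outside [3.5, 21]); Combining (union): only the result so far is present, so the union is just that shape — area = 140.50 mm². So its area = 140.50 mm². Layer 158 (z = 18.96): the cube is not intersected at this z (z outside [0, 10.5]); the cube at (-1, 3.5) is present — its section is the full 4×12 rectangle (area 48.00 mm²); the 9.5×17.5 cube at (11.5, 10) contributes its full rectangle (area 166.25 mm²); Subtracting the remaining from the first: the first operand is absent here, so nothing remains; the 14×21 cube at (11.5, 0) contributes its full rectangle (area 294.00 mm²); Merging all regions: only the 14×21 cube at (11.5, 0) is present, so the union is just that shape — area = 294.00 mm². So its area = 294.00 mm². Layer 158 is larger (294.00 vs 140.50 mm²).

layer 158 (z = 18.96 mm)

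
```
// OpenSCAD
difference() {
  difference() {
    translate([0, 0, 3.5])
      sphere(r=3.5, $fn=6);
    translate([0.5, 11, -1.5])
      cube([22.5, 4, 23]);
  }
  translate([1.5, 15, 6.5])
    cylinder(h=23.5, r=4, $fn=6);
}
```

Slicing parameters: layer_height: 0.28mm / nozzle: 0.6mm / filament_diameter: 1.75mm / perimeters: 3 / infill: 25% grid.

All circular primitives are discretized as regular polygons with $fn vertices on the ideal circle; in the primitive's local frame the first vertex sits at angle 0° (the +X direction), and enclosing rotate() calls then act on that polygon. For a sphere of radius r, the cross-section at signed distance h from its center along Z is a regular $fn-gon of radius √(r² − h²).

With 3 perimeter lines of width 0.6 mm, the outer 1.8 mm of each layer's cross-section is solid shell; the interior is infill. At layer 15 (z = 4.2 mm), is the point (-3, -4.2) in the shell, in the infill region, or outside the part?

At z = 4.2 mm: the r=3.5 sphere slices to a regular 6-gon of circumradius 3.429 (√(r²−h²) with h=0.7 from center); the 22.5×4 cube at (0.5, 11) contributes its full rectangle; Subtracting the remaining from the first: starting from the r=3.5 sphere, the 22.5×4 cube at (0.5, 11) misses the remaining region (no effect) — 1 connected region; the cylinder at (1.5, 15) does not reach this height (z outside [6.5, 30]); Taking the first minus the rest: none of the subtracted shapes is present at this height, so that combined region is unchanged — 1 connected region. Overall, the cross-section is a single solid region. The nearest boundary edge runs (1.71, -2.97)→(-1.71, -2.97); distance from the point to it = 1.78 mm. The point is not inside any of the regions above, so it lies outside the cross-section (1.78 mm from the nearest boundary).

outside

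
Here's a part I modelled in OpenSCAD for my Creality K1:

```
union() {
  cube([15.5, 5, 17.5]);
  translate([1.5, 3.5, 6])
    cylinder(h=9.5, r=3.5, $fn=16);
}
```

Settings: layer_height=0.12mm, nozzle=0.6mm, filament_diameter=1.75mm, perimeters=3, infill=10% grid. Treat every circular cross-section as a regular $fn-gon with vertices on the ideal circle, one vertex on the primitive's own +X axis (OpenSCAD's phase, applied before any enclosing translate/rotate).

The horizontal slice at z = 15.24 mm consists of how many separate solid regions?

1

At z = 15.24 mm: the cube (footprint 15.5×5) is included at this height; the r=3.5 cylinder at (1.5, 3.5) gives a regular 16-gon of circumradius 3.5 (constant along its height); Taking the union: the regions partially overlap (shared area 21.67 mm²), so overlapping operands fuse into one piece — 1 connected region. The result has 1 disconnected region.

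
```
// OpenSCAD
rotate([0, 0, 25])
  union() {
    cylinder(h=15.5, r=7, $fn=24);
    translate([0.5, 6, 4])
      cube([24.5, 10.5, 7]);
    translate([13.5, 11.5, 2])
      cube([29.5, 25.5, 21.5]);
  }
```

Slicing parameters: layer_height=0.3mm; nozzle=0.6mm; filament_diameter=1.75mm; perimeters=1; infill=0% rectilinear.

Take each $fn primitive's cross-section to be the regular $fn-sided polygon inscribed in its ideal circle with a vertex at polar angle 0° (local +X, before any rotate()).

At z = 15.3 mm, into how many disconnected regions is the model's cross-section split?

2

At z = 15.3 mm: the r=7 cylinder gives a regular 24-gon of circumradius 7 (constant along its height); the cube at (0.5, 6) is not intersected at this z (z outside [4, 11]); the 29.5×25.5 cube at (13.5, 11.5) contributes its full rectangle; Combining (union): the 2 present regions are separate (no shared area or edge), so areas and boundary lengths simply add and each stays a separate island — 2 connected regions; (whole slice rotated 25° about Z — lengths, areas and connectivity unchanged). The result has 2 disconnected regions.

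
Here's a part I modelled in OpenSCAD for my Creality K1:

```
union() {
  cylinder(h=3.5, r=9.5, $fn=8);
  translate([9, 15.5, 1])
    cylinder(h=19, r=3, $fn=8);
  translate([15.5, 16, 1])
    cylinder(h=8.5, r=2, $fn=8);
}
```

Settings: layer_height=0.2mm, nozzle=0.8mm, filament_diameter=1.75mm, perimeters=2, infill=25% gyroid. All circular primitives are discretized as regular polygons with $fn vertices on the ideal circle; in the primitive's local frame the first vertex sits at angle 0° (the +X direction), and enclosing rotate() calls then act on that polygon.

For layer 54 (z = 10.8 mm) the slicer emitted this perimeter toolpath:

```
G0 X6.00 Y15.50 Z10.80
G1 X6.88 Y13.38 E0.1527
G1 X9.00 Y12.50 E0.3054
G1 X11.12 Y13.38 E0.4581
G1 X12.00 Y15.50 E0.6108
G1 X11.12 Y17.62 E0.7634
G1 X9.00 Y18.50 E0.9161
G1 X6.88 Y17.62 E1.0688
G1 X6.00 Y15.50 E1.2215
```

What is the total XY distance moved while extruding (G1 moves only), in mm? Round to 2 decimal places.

18.36 mm

Sum the Euclidean lengths of each G1 segment: total = 18.36 mm.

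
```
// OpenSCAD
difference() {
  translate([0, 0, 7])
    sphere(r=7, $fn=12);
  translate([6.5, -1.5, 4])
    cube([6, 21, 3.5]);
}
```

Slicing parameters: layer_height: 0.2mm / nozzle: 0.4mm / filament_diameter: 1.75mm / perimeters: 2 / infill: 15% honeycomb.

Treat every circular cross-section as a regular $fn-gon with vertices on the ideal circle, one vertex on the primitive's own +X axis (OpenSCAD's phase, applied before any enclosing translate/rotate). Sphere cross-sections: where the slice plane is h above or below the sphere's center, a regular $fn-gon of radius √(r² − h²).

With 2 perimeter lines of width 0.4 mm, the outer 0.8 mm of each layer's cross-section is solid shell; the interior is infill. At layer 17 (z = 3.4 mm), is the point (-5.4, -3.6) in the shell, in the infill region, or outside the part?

At z = 3.4 mm: the r=7 sphere slices to a regular 12-gon of circumradius 6.003 (√(r²−h²) with h=3.6 from center); the cube at (6.5, -1.5) is not intersected at this z (z outside [4, 7.5]); After the difference (first − rest): none of the subtracted shapes is present at this height, so the r=7 sphere is unchanged — 1 connected region. Overall, the cross-section is a single solid region. The nearest boundary edge runs (-5.20, -3.00)→(-3.00, -5.20); distance from the point to it = 0.57 mm. The point is not inside any of the regions above, so it lies outside the cross-section (0.57 mm from the nearest boundary).

outside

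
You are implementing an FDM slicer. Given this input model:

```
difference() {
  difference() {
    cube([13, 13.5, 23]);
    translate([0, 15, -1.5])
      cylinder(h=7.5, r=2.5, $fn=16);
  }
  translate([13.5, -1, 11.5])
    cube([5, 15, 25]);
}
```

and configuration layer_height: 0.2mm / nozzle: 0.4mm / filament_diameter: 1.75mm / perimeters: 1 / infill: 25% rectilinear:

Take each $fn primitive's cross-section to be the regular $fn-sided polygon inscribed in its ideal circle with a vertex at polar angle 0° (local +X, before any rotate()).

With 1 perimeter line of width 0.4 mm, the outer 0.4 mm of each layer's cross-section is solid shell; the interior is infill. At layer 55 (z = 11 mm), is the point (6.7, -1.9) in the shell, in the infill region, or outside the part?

At z = 11 mm: the 13×13.5 cube contributes its full rectangle; the cylinder at (0, 15) does not reach this height (z outside [-1.5, 6]); After the difference (first − rest): none of the subtracted shapes is present at this height, so the 13×13.5 cube is unchanged — 1 connected region; the cube at (13.5, -1) is absent (z outside [11.5, 36.5]); Subtracting the remaining from the first: none of the subtracted shapes is present at this height, so that combined region is unchanged — 1 connected region. Overall, the cross-section is a single solid region. The nearest boundary edge runs (0.00, 0.00)→(13.00, 0.00); distance from the point to it = 1.90 mm. The point is not inside any of the regions above, so it lies outside the cross-section (1.90 mm from the nearest boundary).

outside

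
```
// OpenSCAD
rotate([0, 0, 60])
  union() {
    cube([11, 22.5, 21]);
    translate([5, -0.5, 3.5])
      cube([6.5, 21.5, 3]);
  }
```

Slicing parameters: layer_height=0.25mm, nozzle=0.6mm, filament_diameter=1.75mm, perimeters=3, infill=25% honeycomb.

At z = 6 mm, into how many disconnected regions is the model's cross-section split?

At z = 6 mm: the cube (footprint 11×22.5) is included at this height; the 6.5×21.5 cube at (5, -0.5) contributes its full rectangle; Merging all regions: the regions partially overlap (shared area 126.00 mm²), so overlapping operands fuse into one piece — 1 connected region; (rotated 60° about Z; rotation is an isometry so areas/perimeters/island counts are preserved). The result has 1 disconnected region.

1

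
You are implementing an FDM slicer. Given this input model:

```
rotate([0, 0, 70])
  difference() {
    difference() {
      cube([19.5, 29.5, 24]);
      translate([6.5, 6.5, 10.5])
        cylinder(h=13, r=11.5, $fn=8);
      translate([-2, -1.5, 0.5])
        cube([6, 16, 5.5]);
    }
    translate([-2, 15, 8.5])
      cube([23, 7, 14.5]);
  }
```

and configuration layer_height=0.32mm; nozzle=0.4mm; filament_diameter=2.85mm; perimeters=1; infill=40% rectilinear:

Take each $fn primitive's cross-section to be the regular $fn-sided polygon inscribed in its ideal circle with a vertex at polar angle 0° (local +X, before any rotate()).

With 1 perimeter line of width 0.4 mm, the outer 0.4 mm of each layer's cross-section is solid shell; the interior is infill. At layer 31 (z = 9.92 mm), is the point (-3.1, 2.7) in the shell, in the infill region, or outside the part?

At z = 9.92 mm: the cube (footprint 19.5×29.5) is included at this height; the cylinder at (6.5, 6.5) is absent (z outside [10.5, 23.5]); the cube at (-2, -1.5) does not reach this height (z outside [0.5, 6]); After the difference (first − rest): none of the subtracted shapes is present at this height, so the 19.5×29.5 cube is unchanged — 1 connected region; the 23×7 cube at (-2, 15) contributes its full rectangle; Subtracting the remaining from the first: starting from the result so far, the 23×7 cube at (-2, 15) partially overlaps it — only the 136.50 mm² overlap (of its 161.00 mm²) is removed, clipping the outline — 2 connected regions; (whole slice rotated 70° about Z — lengths, areas and connectivity unchanged). Overall, the cross-section has 2 separate islands. Undo the 70° rotation: the query point maps to (1.477, 3.837) in the un-rotated model frame. The nearest boundary edge runs (0.00, 0.00)→(0.00, 15.00); distance from the point to it = 1.48 mm. (Shell/infill is judged within the island containing the point — the largest one.) The point is inside the cross-section and 1.48 mm from the nearest boundary — more than the 0.4 mm shell width (1 × 0.4), so it's in the infill interior.

infill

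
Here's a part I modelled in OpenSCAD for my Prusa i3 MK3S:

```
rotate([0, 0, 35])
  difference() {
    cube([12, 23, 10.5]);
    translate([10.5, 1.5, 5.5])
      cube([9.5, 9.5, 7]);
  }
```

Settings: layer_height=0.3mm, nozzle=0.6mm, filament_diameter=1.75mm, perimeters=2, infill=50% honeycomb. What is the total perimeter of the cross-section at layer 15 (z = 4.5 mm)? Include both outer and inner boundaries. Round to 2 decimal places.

70.00 mm

At z = 4.5 mm: the 12×23 cube contributes its full rectangle (perimeter 70.00 mm); the cube at (10.5, 1.5) is not intersected at this z (z outside [5.5, 12.5]); Subtracting the remaining from the first: none of the subtracted shapes is present at this height, so the 12×23 cube is unchanged — boundary = 70.00 mm; (whole slice rotated 35° about Z — lengths, areas and connectivity unchanged). Overall, the cross-section is a single solid region. Total boundary length (outer) = 70.00 mm.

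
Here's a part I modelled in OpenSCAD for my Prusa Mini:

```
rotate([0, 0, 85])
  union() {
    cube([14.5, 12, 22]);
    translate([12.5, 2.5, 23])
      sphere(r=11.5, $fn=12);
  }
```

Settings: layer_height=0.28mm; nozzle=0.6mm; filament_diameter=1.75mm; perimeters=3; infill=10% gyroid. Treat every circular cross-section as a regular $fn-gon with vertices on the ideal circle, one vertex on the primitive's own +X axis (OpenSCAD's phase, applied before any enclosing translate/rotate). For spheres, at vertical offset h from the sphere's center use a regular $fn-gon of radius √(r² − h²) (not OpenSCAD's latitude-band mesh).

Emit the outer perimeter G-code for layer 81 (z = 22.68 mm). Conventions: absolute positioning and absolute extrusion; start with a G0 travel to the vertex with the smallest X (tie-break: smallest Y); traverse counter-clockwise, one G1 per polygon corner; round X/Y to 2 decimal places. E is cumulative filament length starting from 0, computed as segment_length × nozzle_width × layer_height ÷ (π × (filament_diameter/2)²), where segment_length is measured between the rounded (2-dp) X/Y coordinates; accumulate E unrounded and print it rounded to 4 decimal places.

G0 X-12.85 Y13.67 Z22.68
G1 X-11.82 Y7.81 E0.4156
G1 X-7.99 Y3.25 E0.8315
G1 X-2.40 Y1.22 E1.2469
G1 X3.46 Y2.25 E1.6625
G1 X8.02 Y6.08 E2.0784
G1 X10.05 Y11.67 E2.4938
G1 X9.02 Y17.53 E2.9094
G1 X5.19 Y22.09 E3.3253
G1 X-0.40 Y24.12 E3.7407
G1 X-6.26 Y23.09 E4.1563
G1 X-10.82 Y19.26 E4.5722
G1 X-12.85 Y13.67 E4.9876

At z = 22.68 mm: the cube is not intersected at this z (z outside [0, 22]); the r=11.5 sphere at (12.5, 2.5) contributes a regular 12-gon of circumradius √(11.5²−0.32²) = 11.496; Combining (union): only the r=11.5 sphere at (12.5, 2.5) is present, so the union is just that shape — 1 connected region; (whole slice rotated 85° about Z — lengths, areas and connectivity unchanged). The outline is a single polygon with 12 vertices. Extrusion per mm of travel: 0.6 × 0.28 / (π × 0.875²) = 0.069846. Accumulating E over each segment gives final E = 4.9876.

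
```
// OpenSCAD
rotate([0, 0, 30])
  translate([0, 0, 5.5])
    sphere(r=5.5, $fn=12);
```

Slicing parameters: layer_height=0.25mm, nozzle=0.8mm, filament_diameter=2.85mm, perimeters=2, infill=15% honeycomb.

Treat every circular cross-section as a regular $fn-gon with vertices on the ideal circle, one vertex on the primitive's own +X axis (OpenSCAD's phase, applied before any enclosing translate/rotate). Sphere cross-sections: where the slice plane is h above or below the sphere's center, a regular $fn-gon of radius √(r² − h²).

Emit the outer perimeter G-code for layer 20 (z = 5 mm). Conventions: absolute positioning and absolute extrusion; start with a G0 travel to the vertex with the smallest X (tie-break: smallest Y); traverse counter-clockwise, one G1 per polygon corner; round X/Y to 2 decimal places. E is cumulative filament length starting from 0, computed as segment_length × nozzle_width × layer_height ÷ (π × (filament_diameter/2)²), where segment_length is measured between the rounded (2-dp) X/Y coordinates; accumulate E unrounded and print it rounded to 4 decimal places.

G0 X-5.48 Y0.00 Z5.00
G1 X-4.74 Y-2.74 E0.0890
G1 X-2.74 Y-4.74 E0.1777
G1 X0.00 Y-5.48 E0.2666
G1 X2.74 Y-4.74 E0.3556
G1 X4.74 Y-2.74 E0.4443
G1 X5.48 Y0.00 E0.5333
G1 X4.74 Y2.74 E0.6222
G1 X2.74 Y4.74 E0.7109
G1 X0.00 Y5.48 E0.7999
G1 X-2.74 Y4.74 E0.8889
G1 X-4.74 Y2.74 E0.9775
G1 X-5.48 Y0.00 E1.0665

At z = 5 mm: the r=5.5 sphere slices to a regular 12-gon of circumradius 5.477 (√(r²−h²) with h=0.5 from center); (rotated 30° about Z; rotation is an isometry so areas/perimeters/island counts are preserved). The outline is a single polygon with 12 vertices. Extrusion per mm of travel: 0.8 × 0.25 / (π × 1.425²) = 0.031351. Accumulating E over each segment gives final E = 1.0665.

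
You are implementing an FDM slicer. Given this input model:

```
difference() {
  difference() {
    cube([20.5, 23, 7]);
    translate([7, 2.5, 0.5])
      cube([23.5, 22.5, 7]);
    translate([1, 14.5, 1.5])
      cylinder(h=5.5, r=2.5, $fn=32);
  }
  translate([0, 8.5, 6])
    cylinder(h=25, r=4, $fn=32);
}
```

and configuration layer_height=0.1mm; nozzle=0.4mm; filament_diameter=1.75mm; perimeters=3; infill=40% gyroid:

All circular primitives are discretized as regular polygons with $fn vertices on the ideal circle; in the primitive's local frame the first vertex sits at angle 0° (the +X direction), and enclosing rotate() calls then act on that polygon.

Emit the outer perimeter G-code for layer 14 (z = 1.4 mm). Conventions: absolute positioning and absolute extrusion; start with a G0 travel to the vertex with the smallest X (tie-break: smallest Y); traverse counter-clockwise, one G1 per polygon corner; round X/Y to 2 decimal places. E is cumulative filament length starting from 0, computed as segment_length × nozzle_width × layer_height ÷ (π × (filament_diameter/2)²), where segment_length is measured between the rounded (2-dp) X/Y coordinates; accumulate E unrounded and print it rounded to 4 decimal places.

G0 X0.00 Y0.00 Z1.40
G1 X20.50 Y0.00 E0.3409
G1 X20.50 Y2.50 E0.3825
G1 X7.00 Y2.50 E0.6070
G1 X7.00 Y23.00 E0.9479
G1 X0.00 Y23.00 E1.0643
G1 X0.00 Y0.00 E1.4468

At z = 1.4 mm: the cube is present — its section is the full 20.5×23 rectangle; the 23.5×22.5 cube at (7, 2.5) contributes its full rectangle; the cylinder at (1, 14.5) is absent (z outside [1.5, 7]); After the difference (first − rest): starting from the 20.5×23 cube, the 23.5×22.5 cube at (7, 2.5) partially overlaps it — only the 276.75 mm² overlap (of its 528.75 mm²) is removed, clipping the outline — 1 connected region; the cylinder at (0, 8.5) does not reach this height (z outside [6, 31]); Taking the first minus the rest: none of the subtracted shapes is present at this height, so that combined region is unchanged — 1 connected region. The outline is a single polygon with 6 vertices. Extrusion per mm of travel: 0.4 × 0.1 / (π × 0.875²) = 0.016630. Accumulating E over each segment gives final E = 1.4468.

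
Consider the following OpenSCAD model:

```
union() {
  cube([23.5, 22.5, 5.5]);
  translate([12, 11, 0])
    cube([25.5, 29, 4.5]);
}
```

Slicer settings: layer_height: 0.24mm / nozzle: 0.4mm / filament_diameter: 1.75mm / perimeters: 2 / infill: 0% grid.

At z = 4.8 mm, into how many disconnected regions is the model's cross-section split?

At z = 4.8 mm: the cube is present — its section is the full 23.5×22.5 rectangle; the cube at (12, 11) does not reach this height (z outside [0, 4.5]); Combining (union): only the 23.5×22.5 cube is present, so the union is just that shape — 1 connected region. The result has 1 disconnected region.

1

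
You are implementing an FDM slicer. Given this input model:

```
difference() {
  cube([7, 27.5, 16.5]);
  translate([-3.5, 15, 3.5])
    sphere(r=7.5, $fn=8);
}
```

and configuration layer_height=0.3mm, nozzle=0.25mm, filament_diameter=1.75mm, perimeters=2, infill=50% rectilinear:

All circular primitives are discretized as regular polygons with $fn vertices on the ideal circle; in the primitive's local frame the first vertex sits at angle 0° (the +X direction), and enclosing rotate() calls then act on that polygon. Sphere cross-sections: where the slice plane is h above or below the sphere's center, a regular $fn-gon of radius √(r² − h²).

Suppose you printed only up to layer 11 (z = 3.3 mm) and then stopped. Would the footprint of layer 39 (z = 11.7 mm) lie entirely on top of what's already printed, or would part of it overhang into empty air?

part overhangs

Compare the two slices. At z = 3.3: the 7×27.5 cube contributes its full rectangle (area 192.50 mm²); the r=7.5 sphere at (-3.5, 15) contributes a regular 8-gon of circumradius √(7.5²−0.2²) = 7.497 (area = (8/2)·7.497²·sin(360°/8) = 158.99 mm²); Subtracting the remaining from the first: starting from the 7×27.5 cube (192.50 mm²), the r=7.5 sphere at (-3.5, 15) partially overlaps it — only the 32.09 mm² overlap (of its 158.99 mm²) is removed, clipping the outline — area = 160.41 mm². At z = 11.7: the 7×27.5 cube contributes its full rectangle (area 192.50 mm²); the sphere at (-3.5, 15) does not reach this height (|z−center|=8.200 > r=7.5); After the difference (first − rest): none of the subtracted shapes is present at this height, so the 7×27.5 cube is unchanged — area = 192.50 mm². Checking containment: at z = 11.7 the cross-section extends beyond the z = 3.3 cross-section by about 32.09 mm².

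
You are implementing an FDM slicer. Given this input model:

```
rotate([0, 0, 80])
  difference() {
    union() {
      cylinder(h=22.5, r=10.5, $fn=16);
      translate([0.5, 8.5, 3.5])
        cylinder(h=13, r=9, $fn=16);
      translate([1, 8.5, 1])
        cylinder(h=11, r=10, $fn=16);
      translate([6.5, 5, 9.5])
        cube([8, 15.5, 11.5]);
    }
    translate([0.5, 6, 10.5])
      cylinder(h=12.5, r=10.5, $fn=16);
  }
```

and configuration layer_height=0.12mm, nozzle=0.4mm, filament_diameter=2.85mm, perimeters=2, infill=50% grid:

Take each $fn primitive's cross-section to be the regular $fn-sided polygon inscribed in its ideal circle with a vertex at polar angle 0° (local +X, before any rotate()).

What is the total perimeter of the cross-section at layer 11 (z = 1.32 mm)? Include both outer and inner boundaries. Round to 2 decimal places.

At z = 1.32 mm: the r=10.5 cylinder gives a regular 16-gon of circumradius 10.5 (constant along its height) (perimeter = 2·16·10.500·sin(180°/16) = 65.55 mm); the cylinder at (0.5, 8.5) is not intersected at this z (z outside [3.5, 16.5]); the r=10 cylinder at (1, 8.5) contributes a regular 16-gon of circumradius 10 (perimeter = 2·16·10.000·sin(180°/16) = 62.43 mm); the cube at (6.5, 5) is absent (z outside [9.5, 21]); Taking the union: the regions partially overlap (shared area 153.66 mm²), so the edge portions inside another operand are dropped and the merged outline is re-measured after clipping — boundary = 81.80 mm; the cylinder at (0.5, 6) does not reach this height (z outside [10.5, 23]); Subtracting the remaining from the first: none of the subtracted shapes is present at this height, so that combined region is unchanged — boundary = 81.80 mm; (rotated 80° about Z; rotation is an isometry so areas/perimeters/island counts are preserved). Overall, the cross-section is a single solid region. Total boundary length (outer) = 81.80 mm.

81.80 mm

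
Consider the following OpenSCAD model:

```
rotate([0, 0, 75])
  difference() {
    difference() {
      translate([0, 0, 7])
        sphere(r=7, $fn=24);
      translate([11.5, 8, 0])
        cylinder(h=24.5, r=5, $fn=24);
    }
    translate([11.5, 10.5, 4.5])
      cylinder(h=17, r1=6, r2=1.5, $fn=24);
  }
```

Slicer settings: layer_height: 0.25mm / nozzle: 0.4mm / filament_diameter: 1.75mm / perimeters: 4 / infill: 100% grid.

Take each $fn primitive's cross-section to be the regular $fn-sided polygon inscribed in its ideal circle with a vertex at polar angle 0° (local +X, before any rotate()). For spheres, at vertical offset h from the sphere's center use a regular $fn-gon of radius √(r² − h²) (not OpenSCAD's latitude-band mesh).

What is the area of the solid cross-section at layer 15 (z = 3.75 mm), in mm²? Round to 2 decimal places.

At z = 3.75 mm: the r=7 sphere slices to a regular 24-gon of circumradius 6.200 (√(r²−h²) with h=3.25 from center) (area = (24/2)·6.200²·sin(360°/24) = 119.38 mm²); the r=5 cylinder at (11.5, 8) gives a regular 24-gon of circumradius 5 (constant along its height) (area = (24/2)·5.000²·sin(360°/24) = 77.65 mm²); Taking the first minus the rest: starting from the r=7 sphere (119.38 mm²), the r=5 cylinder at (11.5, 8) misses the remaining region (no effect) — area = 119.38 mm²; the cone at (11.5, 10.5) is not intersected at this z (z outside [4.5, 21.5]); Taking the first minus the rest: none of the subtracted shapes is present at this height, so the result so far is unchanged — area = 119.38 mm²; (rotated 75° about Z; rotation is an isometry so areas/perimeters/island counts are preserved). Overall, the cross-section is a single solid region. Net area = 119.38 mm².

119.38 mm²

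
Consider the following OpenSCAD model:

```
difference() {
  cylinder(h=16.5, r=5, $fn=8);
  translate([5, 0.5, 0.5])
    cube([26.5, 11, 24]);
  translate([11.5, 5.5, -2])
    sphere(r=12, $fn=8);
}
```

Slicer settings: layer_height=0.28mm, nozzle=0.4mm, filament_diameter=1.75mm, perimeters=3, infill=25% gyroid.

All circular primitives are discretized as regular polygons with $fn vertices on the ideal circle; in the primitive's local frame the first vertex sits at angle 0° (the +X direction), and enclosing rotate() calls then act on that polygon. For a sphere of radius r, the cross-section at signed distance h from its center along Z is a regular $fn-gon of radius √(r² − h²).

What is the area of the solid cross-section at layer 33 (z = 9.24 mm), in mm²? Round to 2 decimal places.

At z = 9.24 mm: the cylinder: section is a regular 8-gon, circumradius r=5 (area = (8/2)·5.000²·sin(360°/8) = 70.71 mm²); the 26.5×11 cube at (5, 0.5) contributes its full rectangle (area 291.50 mm²); the sphere at (11.5, 5.5): section is a regular 8-gon, circumradius = √(r²−h²) = √(12²−11.24²) = 4.203 (area = (8/2)·4.203²·sin(360°/8) = 49.96 mm²); After the difference (first − rest): starting from the r=5 cylinder (70.71 mm²), the 26.5×11 cube at (5, 0.5) misses the remaining region (no effect); the r=12 sphere at (11.5, 5.5) misses the remaining region (no effect) — area = 70.71 mm². Overall, the cross-section is a single solid region. Net area = 70.71 mm².

70.71 mm²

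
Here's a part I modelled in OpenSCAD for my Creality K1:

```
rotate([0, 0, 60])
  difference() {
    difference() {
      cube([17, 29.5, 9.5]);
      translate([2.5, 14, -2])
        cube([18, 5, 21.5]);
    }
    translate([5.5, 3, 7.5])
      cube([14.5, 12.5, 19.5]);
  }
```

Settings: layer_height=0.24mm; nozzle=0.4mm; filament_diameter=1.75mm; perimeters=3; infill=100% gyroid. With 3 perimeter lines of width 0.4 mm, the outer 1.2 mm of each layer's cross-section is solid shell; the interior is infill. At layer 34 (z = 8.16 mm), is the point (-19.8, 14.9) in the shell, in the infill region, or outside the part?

At z = 8.16 mm: the 17×29.5 cube contributes its full rectangle; the cube at (2.5, 14) is present — its section is the full 18×5 rectangle; Subtracting the remaining from the first: starting from the 17×29.5 cube, the 18×5 cube at (2.5, 14) partially overlaps it — only the 72.50 mm² overlap (of its 90.00 mm²) is removed, clipping the outline — 1 connected region; the cube at (5.5, 3) is present — its section is the full 14.5×12.5 rectangle; Taking the first minus the rest: starting from that combined region, the 14.5×12.5 cube at (5.5, 3) partially overlaps it — only the 126.50 mm² overlap (of its 181.25 mm²) is removed, clipping the outline — 1 connected region; (whole slice rotated 60° about Z — lengths, areas and connectivity unchanged). Overall, the cross-section is a single solid region. Undo the 60° rotation: the query point maps to (3.004, 24.597) in the un-rotated model frame. The nearest boundary edge runs (0.00, 0.00)→(0.00, 29.50); distance from the point to it = 3.00 mm. The point is inside the cross-section and 3.00 mm from the nearest boundary — more than the 1.2 mm shell width (3 × 0.4), so it's in the infill interior.

infill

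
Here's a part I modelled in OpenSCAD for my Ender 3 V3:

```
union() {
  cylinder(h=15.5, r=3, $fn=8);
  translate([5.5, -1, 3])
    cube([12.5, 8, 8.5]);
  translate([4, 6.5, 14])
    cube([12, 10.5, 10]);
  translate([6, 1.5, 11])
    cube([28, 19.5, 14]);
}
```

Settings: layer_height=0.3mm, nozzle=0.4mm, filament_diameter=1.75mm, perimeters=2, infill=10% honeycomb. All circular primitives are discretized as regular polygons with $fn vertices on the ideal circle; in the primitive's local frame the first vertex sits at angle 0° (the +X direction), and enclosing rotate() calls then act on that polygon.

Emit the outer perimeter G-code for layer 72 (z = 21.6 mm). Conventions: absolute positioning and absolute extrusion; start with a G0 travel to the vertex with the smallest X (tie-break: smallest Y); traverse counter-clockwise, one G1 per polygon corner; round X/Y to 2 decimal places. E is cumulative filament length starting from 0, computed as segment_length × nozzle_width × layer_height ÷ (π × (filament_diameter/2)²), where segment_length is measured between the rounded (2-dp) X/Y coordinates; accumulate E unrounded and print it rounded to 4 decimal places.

G0 X4.00 Y6.50 Z21.60
G1 X6.00 Y6.50 E0.0998
G1 X6.00 Y1.50 E0.3492
G1 X34.00 Y1.50 E1.7462
G1 X34.00 Y21.00 E2.7190
G1 X6.00 Y21.00 E4.1159
G1 X6.00 Y17.00 E4.3155
G1 X4.00 Y17.00 E4.4153
G1 X4.00 Y6.50 E4.9391

At z = 21.6 mm: the cylinder does not reach this height (z outside [0, 15.5]); the cube at (5.5, -1) does not reach this height (z outside [3, 11.5]); the 12×10.5 cube at (4, 6.5) contributes its full rectangle; the cube at (6, 1.5) (footprint 28×19.5) is included at this height; Taking the union: the regions partially overlap (shared area 105.00 mm²), so overlapping operands fuse into one piece — 1 connected region. The outline is a single polygon with 8 vertices. Extrusion per mm of travel: 0.4 × 0.3 / (π × 0.875²) = 0.049890. Accumulating E over each segment gives final E = 4.9391.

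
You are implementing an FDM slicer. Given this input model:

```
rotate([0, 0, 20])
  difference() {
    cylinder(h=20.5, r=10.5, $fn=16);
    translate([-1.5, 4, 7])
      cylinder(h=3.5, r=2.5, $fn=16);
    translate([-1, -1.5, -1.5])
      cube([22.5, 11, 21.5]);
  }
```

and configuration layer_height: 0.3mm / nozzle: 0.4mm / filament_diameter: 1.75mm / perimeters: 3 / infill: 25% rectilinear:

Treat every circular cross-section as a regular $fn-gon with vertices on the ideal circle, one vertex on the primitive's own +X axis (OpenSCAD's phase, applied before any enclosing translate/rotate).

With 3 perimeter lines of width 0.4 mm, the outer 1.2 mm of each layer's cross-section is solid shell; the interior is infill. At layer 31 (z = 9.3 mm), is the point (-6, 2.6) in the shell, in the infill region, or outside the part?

shell

At z = 9.3 mm: the r=10.5 cylinder gives a regular 16-gon of circumradius 10.5 (constant along its height); the r=2.5 cylinder at (-1.5, 4) contributes a regular 16-gon of circumradius 2.5; the cube at (-1, -1.5) (footprint 22.5×11) is included at this height; Taking the first minus the rest: starting from the r=10.5 cylinder, the r=2.5 cylinder at (-1.5, 4) lies wholly inside it (removes its full 19.13 mm² and its 15.61 mm outline becomes a hole wall); the 22.5×11 cube at (-1, -1.5) partially overlaps it — only the 101.35 mm² overlap (of its 247.50 mm²) is removed, clipping the outline — 1 connected region; (whole slice rotated 20° about Z — lengths, areas and connectivity unchanged). Overall, the cross-section is a single solid region. Undo the 20° rotation: the query point maps to (-4.749, 4.495) in the un-rotated model frame. The nearest boundary edge runs (-3.81, 4.96)→(-4.00, 4.00); distance from the point to it = 0.83 mm. The point is inside the cross-section, 0.83 mm from the nearest boundary — within the 1.2 mm shell band (3 × 0.4).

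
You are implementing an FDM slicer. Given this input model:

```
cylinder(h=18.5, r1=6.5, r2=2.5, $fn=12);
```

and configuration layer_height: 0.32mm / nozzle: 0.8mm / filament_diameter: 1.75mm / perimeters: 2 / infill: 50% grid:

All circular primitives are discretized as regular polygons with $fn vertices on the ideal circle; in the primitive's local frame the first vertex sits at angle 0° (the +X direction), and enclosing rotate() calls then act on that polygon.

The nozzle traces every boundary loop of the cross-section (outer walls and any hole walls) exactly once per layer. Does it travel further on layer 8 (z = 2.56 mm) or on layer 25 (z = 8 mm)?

Layer 8 (z = 2.56): the cone (r1=6.5→r2=2.5) has section circumradius 5.946 here — a regular 12-gon (perimeter = 2·12·5.946·sin(180°/12) = 36.94 mm). So its perimeter = 36.94 mm. Layer 25 (z = 8): the cone (r1=6.5→r2=2.5) has section circumradius 4.770 here — a regular 12-gon (perimeter = 2·12·4.770·sin(180°/12) = 29.63 mm). So its perimeter = 29.63 mm. Layer 8 is larger (36.94 vs 29.63 mm).

layer 8 (z = 2.56 mm)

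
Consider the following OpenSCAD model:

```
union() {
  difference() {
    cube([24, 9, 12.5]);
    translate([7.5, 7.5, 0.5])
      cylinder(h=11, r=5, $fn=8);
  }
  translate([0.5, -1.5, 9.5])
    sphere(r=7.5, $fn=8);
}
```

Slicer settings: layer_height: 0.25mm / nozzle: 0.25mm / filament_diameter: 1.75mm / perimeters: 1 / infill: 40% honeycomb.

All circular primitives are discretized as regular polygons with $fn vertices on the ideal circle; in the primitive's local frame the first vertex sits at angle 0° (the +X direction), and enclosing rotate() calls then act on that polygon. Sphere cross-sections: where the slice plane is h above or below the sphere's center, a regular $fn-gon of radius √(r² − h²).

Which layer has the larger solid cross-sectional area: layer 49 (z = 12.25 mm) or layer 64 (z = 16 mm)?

layer 49 (z = 12.25 mm)

Layer 49 (z = 12.25): the cube (footprint 24×9) is included at this height (area 216.00 mm²); the cylinder at (7.5, 7.5) is absent (z outside [0.5, 11.5]); After the difference (first − rest): none of the subtracted shapes is present at this height, so the 24×9 cube is unchanged — area = 216.00 mm²; the r=7.5 sphere at (0.5, -1.5) slices to a regular 8-gon of circumradius 6.978 (√(r²−h²) with h=2.75 from center) (area = (8/2)·6.978²·sin(360°/8) = 137.71 mm²); Merging all regions: the regions partially overlap — summed areas 353.71 mm² minus the doubly-counted overlap 27.11 mm² gives 326.60 mm² — area = 326.60 mm². So its area = 326.60 mm². Layer 64 (z = 16): the cube is absent (z outside [0, 12.5]); the cylinder at (7.5, 7.5) is absent (z outside [0.5, 11.5]); After the difference (first − rest): the first operand is absent here, so nothing remains; the r=7.5 sphere at (0.5, -1.5) slices to a regular 8-gon of circumradius 3.742 (√(r²−h²) with h=6.5 from center) (area = (8/2)·3.742²·sin(360°/8) = 39.60 mm²); Merging all regions: only the r=7.5 sphere at (0.5, -1.5) is present, so the union is just that shape — area = 39.60 mm². So its area = 39.60 mm². Layer 49 is larger (326.60 vs 39.60 mm²).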